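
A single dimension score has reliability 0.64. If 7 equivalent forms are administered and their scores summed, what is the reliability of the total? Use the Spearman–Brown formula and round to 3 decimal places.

0.926

ρ_k = kρ / (1 + (k−1)ρ) = 7·0.64 / (1 + 6·0.64) = 4.480 / 4.840 = 0.926.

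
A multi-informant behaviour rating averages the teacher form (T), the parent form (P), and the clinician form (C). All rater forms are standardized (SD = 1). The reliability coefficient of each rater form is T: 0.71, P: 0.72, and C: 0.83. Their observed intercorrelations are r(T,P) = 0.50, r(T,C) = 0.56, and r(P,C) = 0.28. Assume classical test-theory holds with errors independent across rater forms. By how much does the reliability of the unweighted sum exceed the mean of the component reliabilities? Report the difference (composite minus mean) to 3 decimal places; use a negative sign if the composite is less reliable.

Var(sum) = 3 + 2.68 = 5.68; true-score variance = 2.26 + 2.68 = 4.94; composite reliability = 0.8697.
Mean component reliability = 0.7533.
Difference = 0.8697 − 0.7533 = 0.116.

0.116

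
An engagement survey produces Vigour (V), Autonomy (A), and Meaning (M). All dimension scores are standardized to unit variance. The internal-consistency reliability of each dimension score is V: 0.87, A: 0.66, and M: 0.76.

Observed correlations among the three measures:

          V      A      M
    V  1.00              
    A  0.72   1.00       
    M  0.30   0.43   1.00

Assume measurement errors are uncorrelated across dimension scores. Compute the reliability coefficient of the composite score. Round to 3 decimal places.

Var(V+A+M) = 3 + 2·[0.72 + 0.30 + 0.43] = 3 + 2.9 = 5.9.
Under uncorrelated errors the observed covariances equal the true-score covariances, so only the own-variance terms attenuate.
True-score variance = [0.87 + 0.66 + 0.76] + 2.9 = 2.29 + 2.9 = 5.19.
Reliability = 5.19 / 5.9 = 0.880.

0.880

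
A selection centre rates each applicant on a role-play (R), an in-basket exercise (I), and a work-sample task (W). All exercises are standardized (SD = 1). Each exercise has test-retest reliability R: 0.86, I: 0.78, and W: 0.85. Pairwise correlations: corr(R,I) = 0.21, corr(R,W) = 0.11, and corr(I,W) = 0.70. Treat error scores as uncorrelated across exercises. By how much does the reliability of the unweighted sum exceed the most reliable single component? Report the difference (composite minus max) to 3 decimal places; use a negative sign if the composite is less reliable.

Var(sum) = 3 + 2.04 = 5.04; true-score variance = 2.49 + 2.04 = 4.53; composite reliability = 0.8988.
Max component reliability = 0.8600.
Difference = 0.8988 − 0.8600 = 0.039.

0.039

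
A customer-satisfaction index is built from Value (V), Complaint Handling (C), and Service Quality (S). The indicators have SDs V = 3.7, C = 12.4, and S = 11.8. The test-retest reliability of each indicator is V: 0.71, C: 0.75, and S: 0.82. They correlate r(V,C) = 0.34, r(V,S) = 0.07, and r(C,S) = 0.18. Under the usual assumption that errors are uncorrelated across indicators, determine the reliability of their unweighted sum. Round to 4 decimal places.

0.8299

Var(V+C+S) = 3.7² + 12.4² + 11.8² + 2·[3.7·12.4·0.34 + 3.7·11.8·0.07 + 12.4·11.8·0.18] = 306.69 + 89.986 = 396.676.
Because errors are independent across components, Cov(Tᵢ,Tⱼ) = Cov(Xᵢ,Xⱼ); the off-diagonal part of the true-score variance is the same as above.
True-score variance = [3.7²·0.71 + 12.4²·0.75 + 11.8²·0.82] + 89.986 = 239.217 + 89.986 = 329.203.
Reliability = 329.203 / 396.676 = 0.8299.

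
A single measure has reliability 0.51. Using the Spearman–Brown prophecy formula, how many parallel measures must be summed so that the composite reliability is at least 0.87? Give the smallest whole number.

7

k ≥ ρ*(1−ρ₁)/(ρ₁(1−ρ*)) = 0.87·0.49 / (0.51·0.13) = 6.430.
Smallest integer k = 7.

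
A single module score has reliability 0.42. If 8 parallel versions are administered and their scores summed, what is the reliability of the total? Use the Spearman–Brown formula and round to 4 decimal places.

ρ_k = kρ / (1 + (k−1)ρ) = 8·0.42 / (1 + 7·0.42) = 3.360 / 3.940 = 0.8528.

0.8528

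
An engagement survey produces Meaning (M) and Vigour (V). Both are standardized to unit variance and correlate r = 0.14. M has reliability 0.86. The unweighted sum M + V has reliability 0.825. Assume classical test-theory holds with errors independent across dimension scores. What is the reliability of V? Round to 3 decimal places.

Var(M+V) = 2 + 2·0.14 = 2.280.
True-score variance = ρ_M + ρ_V + 2·0.14, so 0.825 = (0.86 + ρ_V + 0.28) / 2.280.
ρ_V = 0.825·2.280 − 0.86 − 0.28 = 0.741.

0.741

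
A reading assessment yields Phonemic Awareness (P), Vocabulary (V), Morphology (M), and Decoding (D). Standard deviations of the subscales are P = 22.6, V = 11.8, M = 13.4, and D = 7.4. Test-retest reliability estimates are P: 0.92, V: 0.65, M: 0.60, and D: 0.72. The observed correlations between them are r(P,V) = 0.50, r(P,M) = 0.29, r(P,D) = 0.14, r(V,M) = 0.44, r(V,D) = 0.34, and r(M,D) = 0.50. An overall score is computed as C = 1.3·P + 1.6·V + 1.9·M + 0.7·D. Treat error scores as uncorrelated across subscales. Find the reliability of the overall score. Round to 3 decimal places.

Var(C) = 1.3²·22.6² + 1.6²·11.8² + 1.9²·13.4² + 0.7²·7.4² + 2·[2.08·22.6·11.8·0.50 + 2.47·22.6·13.4·0.29 + 0.91·22.6·7.4·0.14 + 3.04·11.8·13.4·0.44 + 1.12·11.8·7.4·0.34 + 1.33·13.4·7.4·0.50] = 1894.68 + 1652.54 = 3547.23.
Because errors are independent across components, Cov(Tᵢ,Tⱼ) = Cov(Xᵢ,Xⱼ); the off-diagonal part of the true-score variance is the same as above.
True-score variance = [1.3²·22.6²·0.92 + 1.6²·11.8²·0.65 + 1.9²·13.4²·0.60 + 0.7²·7.4²·0.72] + 1652.54 = 1434.07 + 1652.54 = 3086.62.
Reliability = 3086.62 / 3547.23 = 0.870.

0.870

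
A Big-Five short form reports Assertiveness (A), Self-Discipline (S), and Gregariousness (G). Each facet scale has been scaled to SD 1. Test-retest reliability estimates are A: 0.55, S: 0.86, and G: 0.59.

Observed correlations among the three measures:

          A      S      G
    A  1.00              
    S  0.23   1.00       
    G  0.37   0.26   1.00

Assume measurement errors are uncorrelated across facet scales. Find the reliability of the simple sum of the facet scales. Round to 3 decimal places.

Var(A+S+G) = 3 + 2·[0.23 + 0.37 + 0.26] = 3 + 1.72 = 4.72.
With uncorrelated errors the cross-covariances are all true-score covariance, so they carry over unchanged; only the diagonal terms shrink to ρᵢσᵢ².
True-score variance = [0.55 + 0.86 + 0.59] + 1.72 = 2 + 1.72 = 3.72.
Reliability = 3.72 / 4.72 = 0.788.

0.788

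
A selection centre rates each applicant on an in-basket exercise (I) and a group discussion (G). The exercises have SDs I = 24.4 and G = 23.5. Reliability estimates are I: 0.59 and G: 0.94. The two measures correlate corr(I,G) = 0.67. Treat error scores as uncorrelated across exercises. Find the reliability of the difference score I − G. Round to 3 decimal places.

Var(I−G) = 24.4² + 23.5² − 2·24.4·23.5·0.67 = 1147.61 − 768.356 = 379.254.
Because errors are independent across components, Cov(Tᵢ,Tⱼ) = Cov(Xᵢ,Xⱼ); the off-diagonal part of the true-score variance is the same as above.
True-score variance = [24.4²·0.59 + 23.5²·0.94] − 768.356 = 870.377 − 768.356 = 102.021.
Reliability = 102.021 / 379.254 = 0.269.

0.269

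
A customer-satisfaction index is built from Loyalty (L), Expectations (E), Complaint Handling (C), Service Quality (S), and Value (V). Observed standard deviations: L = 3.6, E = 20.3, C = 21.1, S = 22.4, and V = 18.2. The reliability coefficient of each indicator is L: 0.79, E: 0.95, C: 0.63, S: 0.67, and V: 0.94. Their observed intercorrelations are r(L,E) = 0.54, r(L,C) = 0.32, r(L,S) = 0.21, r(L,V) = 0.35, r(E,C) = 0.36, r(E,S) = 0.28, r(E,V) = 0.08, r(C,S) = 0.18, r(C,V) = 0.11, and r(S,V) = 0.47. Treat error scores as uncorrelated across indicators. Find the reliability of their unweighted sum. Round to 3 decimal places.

0.882

Var(L+E+C+S+V) = 3.6² + 20.3² + 21.1² + 22.4² + 18.2² + 2·[3.6·20.3·0.54 + 3.6·21.1·0.32 + 3.6·22.4·0.21 + 3.6·18.2·0.35 + 20.3·21.1·0.36 + 20.3·22.4·0.28 + 20.3·18.2·0.08 + 21.1·22.4·0.18 + 21.1·18.2·0.11 + 22.4·18.2·0.47] = 1703.26 + 1467.28 = 3170.54.
Because errors are independent across components, Cov(Tᵢ,Tⱼ) = Cov(Xᵢ,Xⱼ); the off-diagonal part of the true-score variance is the same as above.
True-score variance = [3.6²·0.79 + 20.3²·0.95 + 21.1²·0.63 + 22.4²·0.67 + 18.2²·0.94] + 1467.28 = 1329.75 + 1467.28 = 2797.03.
Reliability = 2797.03 / 3170.54 = 0.882.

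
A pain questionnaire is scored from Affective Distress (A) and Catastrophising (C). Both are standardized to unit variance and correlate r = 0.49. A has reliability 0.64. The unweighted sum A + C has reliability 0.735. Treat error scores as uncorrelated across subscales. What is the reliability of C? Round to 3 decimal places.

Var(A+C) = 2 + 2·0.49 = 2.980.
True-score variance = ρ_A + ρ_C + 2·0.49, so 0.735 = (0.64 + ρ_C + 0.98) / 2.980.
ρ_C = 0.735·2.980 − 0.64 − 0.98 = 0.570.

0.570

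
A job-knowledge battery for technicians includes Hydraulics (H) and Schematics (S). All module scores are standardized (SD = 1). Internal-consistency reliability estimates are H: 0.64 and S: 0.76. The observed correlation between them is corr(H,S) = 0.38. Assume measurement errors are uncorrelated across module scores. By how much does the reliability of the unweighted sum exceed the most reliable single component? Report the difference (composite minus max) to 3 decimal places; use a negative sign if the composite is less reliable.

Var(sum) = 2 + 0.76 = 2.76; true-score variance = 1.4 + 0.76 = 2.16; composite reliability = 0.7826.
Max component reliability = 0.7600.
Difference = 0.7826 − 0.7600 = 0.023.

0.023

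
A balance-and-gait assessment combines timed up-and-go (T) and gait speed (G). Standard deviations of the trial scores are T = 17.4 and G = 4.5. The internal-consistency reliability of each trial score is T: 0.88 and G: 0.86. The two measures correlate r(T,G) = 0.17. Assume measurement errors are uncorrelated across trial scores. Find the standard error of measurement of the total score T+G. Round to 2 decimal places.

6.26

Var(total) = 323.01 + 26.622 = 349.632.
True-score variance = 283.844 + 26.622 = 310.466, so reliability = 0.8880.
Error variance = 349.632 − 310.466 = 39.1662; SEM = √39.1662 = 6.26.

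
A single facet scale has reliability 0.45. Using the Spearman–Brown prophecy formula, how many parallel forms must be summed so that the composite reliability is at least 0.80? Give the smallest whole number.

5

k ≥ ρ*(1−ρ₁)/(ρ₁(1−ρ*)) = 0.80·0.55 / (0.45·0.20) = 4.889.
Smallest integer k = 5.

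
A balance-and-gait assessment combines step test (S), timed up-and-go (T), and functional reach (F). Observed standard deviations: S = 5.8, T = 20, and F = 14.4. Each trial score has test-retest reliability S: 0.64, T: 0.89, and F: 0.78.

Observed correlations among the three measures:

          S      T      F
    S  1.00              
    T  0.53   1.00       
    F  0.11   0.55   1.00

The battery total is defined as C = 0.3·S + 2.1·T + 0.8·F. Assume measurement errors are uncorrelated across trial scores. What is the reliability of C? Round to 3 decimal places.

Var(C) = 0.3²·5.8² + 2.1²·20² + 0.8²·14.4² + 2·[0.63·5.8·20·0.53 + 0.24·5.8·14.4·0.11 + 1.68·20·14.4·0.55] = 1899.74 + 614.099 = 2513.84.
With uncorrelated errors the cross-covariances are all true-score covariance, so they carry over unchanged; only the diagonal terms shrink to ρᵢσᵢ².
True-score variance = [0.3²·5.8²·0.64 + 2.1²·20²·0.89 + 0.8²·14.4²·0.78] + 614.099 = 1675.41 + 614.099 = 2289.51.
Reliability = 2289.51 / 2513.84 = 0.911.

0.911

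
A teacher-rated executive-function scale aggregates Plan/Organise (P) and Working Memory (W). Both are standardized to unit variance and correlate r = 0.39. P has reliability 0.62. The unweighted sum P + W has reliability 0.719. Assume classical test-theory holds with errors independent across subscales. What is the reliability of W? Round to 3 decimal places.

0.599

Var(P+W) = 2 + 2·0.39 = 2.780.
True-score variance = ρ_P + ρ_W + 2·0.39, so 0.719 = (0.62 + ρ_W + 0.78) / 2.780.
ρ_W = 0.719·2.780 − 0.62 − 0.78 = 0.599.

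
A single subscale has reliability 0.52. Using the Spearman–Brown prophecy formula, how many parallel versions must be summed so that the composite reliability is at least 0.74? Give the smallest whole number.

3

k ≥ ρ*(1−ρ₁)/(ρ₁(1−ρ*)) = 0.74·0.48 / (0.52·0.26) = 2.627.
Smallest integer k = 3.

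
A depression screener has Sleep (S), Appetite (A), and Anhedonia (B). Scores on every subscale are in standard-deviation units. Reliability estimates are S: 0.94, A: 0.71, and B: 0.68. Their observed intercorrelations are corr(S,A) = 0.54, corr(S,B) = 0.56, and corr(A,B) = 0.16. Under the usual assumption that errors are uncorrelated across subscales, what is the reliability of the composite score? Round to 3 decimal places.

0.879

Var(S+A+B) = 3 + 2·[0.54 + 0.56 + 0.16] = 3 + 2.52 = 5.52.
With uncorrelated errors the cross-covariances are all true-score covariance, so they carry over unchanged; only the diagonal terms shrink to ρᵢσᵢ².
True-score variance = [0.94 + 0.71 + 0.68] + 2.52 = 2.33 + 2.52 = 4.85.
Reliability = 4.85 / 5.52 = 0.879.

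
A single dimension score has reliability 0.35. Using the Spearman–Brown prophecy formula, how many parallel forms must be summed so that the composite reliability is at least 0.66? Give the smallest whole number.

4

k ≥ ρ*(1−ρ₁)/(ρ₁(1−ρ*)) = 0.66·0.65 / (0.35·0.34) = 3.605.
Smallest integer k = 4.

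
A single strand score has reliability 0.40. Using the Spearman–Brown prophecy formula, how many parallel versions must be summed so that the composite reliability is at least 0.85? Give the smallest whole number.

k ≥ ρ*(1−ρ₁)/(ρ₁(1−ρ*)) = 0.85·0.60 / (0.40·0.15) = 8.500.
Smallest integer k = 9.

9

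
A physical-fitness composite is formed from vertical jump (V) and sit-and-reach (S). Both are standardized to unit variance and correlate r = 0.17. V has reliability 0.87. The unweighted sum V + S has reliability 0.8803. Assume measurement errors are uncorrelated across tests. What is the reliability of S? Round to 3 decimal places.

0.850

Var(V+S) = 2 + 2·0.17 = 2.340.
True-score variance = ρ_V + ρ_S + 2·0.17, so 0.8803 = (0.87 + ρ_S + 0.34) / 2.340.
ρ_S = 0.8803·2.340 − 0.87 − 0.34 = 0.850.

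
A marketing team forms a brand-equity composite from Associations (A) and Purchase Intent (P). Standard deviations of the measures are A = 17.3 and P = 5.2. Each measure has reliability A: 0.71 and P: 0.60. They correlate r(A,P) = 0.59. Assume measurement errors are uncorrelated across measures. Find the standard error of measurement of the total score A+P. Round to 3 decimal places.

9.880

Var(total) = 326.33 + 106.153 = 432.483.
True-score variance = 228.72 + 106.153 = 334.873, so reliability = 0.7743.
Error variance = 432.483 − 334.873 = 97.6101; SEM = √97.6101 = 9.880.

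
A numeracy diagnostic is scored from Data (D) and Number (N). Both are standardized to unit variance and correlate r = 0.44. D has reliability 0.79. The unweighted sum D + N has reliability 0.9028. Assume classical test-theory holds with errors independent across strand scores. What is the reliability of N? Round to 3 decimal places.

Var(D+N) = 2 + 2·0.44 = 2.880.
True-score variance = ρ_D + ρ_N + 2·0.44, so 0.9028 = (0.79 + ρ_N + 0.88) / 2.880.
ρ_N = 0.9028·2.880 − 0.79 − 0.88 = 0.930.

0.930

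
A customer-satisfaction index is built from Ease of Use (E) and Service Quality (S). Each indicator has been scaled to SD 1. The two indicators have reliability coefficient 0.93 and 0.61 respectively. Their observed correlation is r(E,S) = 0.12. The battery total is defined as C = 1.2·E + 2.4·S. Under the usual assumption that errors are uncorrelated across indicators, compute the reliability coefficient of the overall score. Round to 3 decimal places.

0.703

Var(C) = 1.2² + 2.4² + 2·[2.88·0.12] = 7.2 + 0.6912 = 7.8912.
Under uncorrelated errors the observed covariances equal the true-score covariances, so only the own-variance terms attenuate.
True-score variance = [1.2²·0.93 + 2.4²·0.61] + 0.6912 = 4.8528 + 0.6912 = 5.544.
Reliability = 5.544 / 7.8912 = 0.703.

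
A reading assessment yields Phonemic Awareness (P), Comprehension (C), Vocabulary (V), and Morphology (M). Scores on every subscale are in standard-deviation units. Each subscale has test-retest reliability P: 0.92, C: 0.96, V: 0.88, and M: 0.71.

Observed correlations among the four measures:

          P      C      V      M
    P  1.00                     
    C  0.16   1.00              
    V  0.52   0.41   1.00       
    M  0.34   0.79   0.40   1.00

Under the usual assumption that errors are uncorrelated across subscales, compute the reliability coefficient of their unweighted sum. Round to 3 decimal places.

Var(P+C+V+M) = 4 + 2·[0.16 + 0.52 + 0.34 + 0.41 + 0.79 + 0.40] = 4 + 5.24 = 9.24.
Under uncorrelated errors the observed covariances equal the true-score covariances, so only the own-variance terms attenuate.
True-score variance = [0.92 + 0.96 + 0.88 + 0.71] + 5.24 = 3.47 + 5.24 = 8.71.
Reliability = 8.71 / 9.24 = 0.943.

0.943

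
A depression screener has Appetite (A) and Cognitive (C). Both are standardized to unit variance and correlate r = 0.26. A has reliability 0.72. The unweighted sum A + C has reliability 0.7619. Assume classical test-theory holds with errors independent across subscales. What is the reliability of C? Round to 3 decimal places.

Var(A+C) = 2 + 2·0.26 = 2.520.
True-score variance = ρ_A + ρ_C + 2·0.26, so 0.7619 = (0.72 + ρ_C + 0.52) / 2.520.
ρ_C = 0.7619·2.520 − 0.72 − 0.52 = 0.680.

0.680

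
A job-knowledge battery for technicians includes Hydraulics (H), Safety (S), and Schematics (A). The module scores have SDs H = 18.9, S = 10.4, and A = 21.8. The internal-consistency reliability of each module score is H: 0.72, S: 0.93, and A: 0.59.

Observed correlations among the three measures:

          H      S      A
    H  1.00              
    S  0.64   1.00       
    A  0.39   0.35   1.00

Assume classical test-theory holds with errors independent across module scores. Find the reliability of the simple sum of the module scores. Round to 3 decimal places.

0.819

Var(H+S+A) = 18.9² + 10.4² + 21.8² + 2·[18.9·10.4·0.64 + 18.9·21.8·0.39 + 10.4·21.8·0.35] = 940.61 + 731.676 = 1672.29.
With uncorrelated errors the cross-covariances are all true-score covariance, so they carry over unchanged; only the diagonal terms shrink to ρᵢσᵢ².
True-score variance = [18.9²·0.72 + 10.4²·0.93 + 21.8²·0.59] + 731.676 = 638.172 + 731.676 = 1369.85.
Reliability = 1369.85 / 1672.29 = 0.819.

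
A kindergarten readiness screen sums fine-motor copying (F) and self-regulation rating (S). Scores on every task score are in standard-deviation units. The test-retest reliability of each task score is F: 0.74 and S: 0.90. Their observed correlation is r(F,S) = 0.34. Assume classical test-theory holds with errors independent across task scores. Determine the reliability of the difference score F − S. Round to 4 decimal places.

Var(F−S) = 1 + 1 − 2·0.34 = 2 − 0.68 = 1.32.
Under uncorrelated errors the observed covariances equal the true-score covariances, so only the own-variance terms attenuate.
True-score variance = [0.74 + 0.90] − 0.68 = 1.64 − 0.68 = 0.96.
Reliability = 0.96 / 1.32 = 0.7273.

0.7273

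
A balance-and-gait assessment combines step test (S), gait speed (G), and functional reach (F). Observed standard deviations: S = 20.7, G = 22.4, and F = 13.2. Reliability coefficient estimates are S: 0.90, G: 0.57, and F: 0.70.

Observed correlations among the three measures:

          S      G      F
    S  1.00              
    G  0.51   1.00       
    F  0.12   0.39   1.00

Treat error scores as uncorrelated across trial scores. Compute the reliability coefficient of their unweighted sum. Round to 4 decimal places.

Var(S+G+F) = 20.7² + 22.4² + 13.2² + 2·[20.7·22.4·0.51 + 20.7·13.2·0.12 + 22.4·13.2·0.39] = 1104.49 + 769.162 = 1873.65.
Under uncorrelated errors the observed covariances equal the true-score covariances, so only the own-variance terms attenuate.
True-score variance = [20.7²·0.90 + 22.4²·0.57 + 13.2²·0.70] + 769.162 = 793.612 + 769.162 = 1562.77.
Reliability = 1562.77 / 1873.65 = 0.8341.

0.8341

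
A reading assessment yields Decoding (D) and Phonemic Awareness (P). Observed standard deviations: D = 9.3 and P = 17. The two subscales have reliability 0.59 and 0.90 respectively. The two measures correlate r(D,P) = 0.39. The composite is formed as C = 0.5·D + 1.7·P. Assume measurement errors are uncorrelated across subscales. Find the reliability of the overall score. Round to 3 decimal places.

Var(C) = 0.5²·9.3² + 1.7²·17² + 2·[0.85·9.3·17·0.39] = 856.832 + 104.82 = 961.653.
With uncorrelated errors the cross-covariances are all true-score covariance, so they carry over unchanged; only the diagonal terms shrink to ρᵢσᵢ².
True-score variance = [0.5²·9.3²·0.59 + 1.7²·17²·0.90] + 104.82 = 764.446 + 104.82 = 869.267.
Reliability = 869.267 / 961.653 = 0.904.

0.904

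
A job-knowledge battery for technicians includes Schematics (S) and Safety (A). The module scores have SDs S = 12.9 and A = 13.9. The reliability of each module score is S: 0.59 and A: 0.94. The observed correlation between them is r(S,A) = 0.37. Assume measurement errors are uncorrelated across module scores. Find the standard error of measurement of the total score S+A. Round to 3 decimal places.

Var(total) = 359.62 + 132.689 = 492.309.
True-score variance = 279.799 + 132.689 = 412.489, so reliability = 0.8379.
Error variance = 492.309 − 412.489 = 79.8207; SEM = √79.8207 = 8.934.

8.934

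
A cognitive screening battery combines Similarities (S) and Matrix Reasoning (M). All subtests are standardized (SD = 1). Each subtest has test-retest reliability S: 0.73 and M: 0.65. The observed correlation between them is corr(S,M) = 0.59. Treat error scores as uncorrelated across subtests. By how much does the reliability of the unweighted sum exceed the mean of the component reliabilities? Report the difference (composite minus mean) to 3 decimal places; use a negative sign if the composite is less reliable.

0.115

Var(sum) = 2 + 1.18 = 3.18; true-score variance = 1.38 + 1.18 = 2.56; composite reliability = 0.8050.
Mean component reliability = 0.6900.
Difference = 0.8050 − 0.6900 = 0.115.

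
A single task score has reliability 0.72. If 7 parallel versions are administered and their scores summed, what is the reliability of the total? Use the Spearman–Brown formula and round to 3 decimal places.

0.947

ρ_k = kρ / (1 + (k−1)ρ) = 7·0.72 / (1 + 6·0.72) = 5.040 / 5.320 = 0.947.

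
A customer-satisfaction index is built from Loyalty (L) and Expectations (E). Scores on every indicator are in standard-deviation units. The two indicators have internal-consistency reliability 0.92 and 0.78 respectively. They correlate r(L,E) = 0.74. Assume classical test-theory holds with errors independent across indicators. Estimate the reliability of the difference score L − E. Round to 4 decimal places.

Var(L−E) = 1 + 1 − 2·0.74 = 2 − 1.48 = 0.52.
With uncorrelated errors the cross-covariances are all true-score covariance, so they carry over unchanged; only the diagonal terms shrink to ρᵢσᵢ².
True-score variance = [0.92 + 0.78] − 1.48 = 1.7 − 1.48 = 0.22.
Reliability = 0.22 / 0.52 = 0.4231.

0.4231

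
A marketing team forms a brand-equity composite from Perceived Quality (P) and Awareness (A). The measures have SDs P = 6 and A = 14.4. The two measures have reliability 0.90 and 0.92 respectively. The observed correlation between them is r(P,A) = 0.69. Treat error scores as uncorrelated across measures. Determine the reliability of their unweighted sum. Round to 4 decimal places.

0.9443

Var(P+A) = 6² + 14.4² + 2·[6·14.4·0.69] = 243.36 + 119.232 = 362.592.
Under uncorrelated errors the observed covariances equal the true-score covariances, so only the own-variance terms attenuate.
True-score variance = [6²·0.90 + 14.4²·0.92] + 119.232 = 223.171 + 119.232 = 342.403.
Reliability = 342.403 / 362.592 = 0.9443.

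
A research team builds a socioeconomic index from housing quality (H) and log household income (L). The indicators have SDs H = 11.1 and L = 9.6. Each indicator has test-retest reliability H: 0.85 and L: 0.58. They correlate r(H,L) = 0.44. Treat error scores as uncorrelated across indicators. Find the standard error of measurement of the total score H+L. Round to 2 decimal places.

Var(total) = 215.37 + 93.7728 = 309.143.
True-score variance = 158.181 + 93.7728 = 251.954, so reliability = 0.8150.
Error variance = 309.143 − 251.954 = 57.1887; SEM = √57.1887 = 7.56.

7.56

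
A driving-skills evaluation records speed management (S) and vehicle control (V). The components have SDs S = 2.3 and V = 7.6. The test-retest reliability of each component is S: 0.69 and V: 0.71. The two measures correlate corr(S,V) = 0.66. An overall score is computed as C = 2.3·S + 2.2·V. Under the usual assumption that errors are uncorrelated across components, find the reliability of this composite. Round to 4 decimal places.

0.7885

Var(C) = 2.3²·2.3² + 2.2²·7.6² + 2·[5.06·2.3·7.6·0.66] = 307.543 + 116.752 = 424.295.
Under uncorrelated errors the observed covariances equal the true-score covariances, so only the own-variance terms attenuate.
True-score variance = [2.3²·2.3²·0.69 + 2.2²·7.6²·0.71] + 116.752 = 217.795 + 116.752 = 334.548.
Reliability = 334.548 / 424.295 = 0.7885.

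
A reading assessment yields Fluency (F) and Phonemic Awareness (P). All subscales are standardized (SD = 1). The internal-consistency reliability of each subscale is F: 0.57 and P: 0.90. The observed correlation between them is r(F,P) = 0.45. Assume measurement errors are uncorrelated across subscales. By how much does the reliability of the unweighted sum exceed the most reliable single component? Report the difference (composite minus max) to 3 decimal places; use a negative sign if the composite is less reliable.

Var(sum) = 2 + 0.9 = 2.9; true-score variance = 1.47 + 0.9 = 2.37; composite reliability = 0.8172.
Max component reliability = 0.9000.
Difference = 0.8172 − 0.9000 = -0.083.

-0.083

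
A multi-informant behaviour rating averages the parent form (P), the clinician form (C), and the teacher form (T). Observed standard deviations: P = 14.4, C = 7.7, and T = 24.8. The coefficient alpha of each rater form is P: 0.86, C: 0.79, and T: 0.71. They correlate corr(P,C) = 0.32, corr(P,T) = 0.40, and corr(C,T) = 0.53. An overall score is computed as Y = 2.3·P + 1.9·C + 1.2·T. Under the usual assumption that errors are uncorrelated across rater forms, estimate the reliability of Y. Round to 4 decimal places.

0.8788

Var(Y) = 2.3²·14.4² + 1.9²·7.7² + 1.2²·24.8² + 2·[4.37·14.4·7.7·0.32 + 2.76·14.4·24.8·0.40 + 2.28·7.7·24.8·0.53] = 2196.63 + 1560.14 = 3756.77.
Under uncorrelated errors the observed covariances equal the true-score covariances, so only the own-variance terms attenuate.
True-score variance = [2.3²·14.4²·0.86 + 1.9²·7.7²·0.79 + 1.2²·24.8²·0.71] + 1560.14 = 1741.27 + 1560.14 = 3301.41.
Reliability = 3301.41 / 3756.77 = 0.8788.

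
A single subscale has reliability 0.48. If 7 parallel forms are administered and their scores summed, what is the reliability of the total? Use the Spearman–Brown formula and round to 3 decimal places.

ρ_k = kρ / (1 + (k−1)ρ) = 7·0.48 / (1 + 6·0.48) = 3.360 / 3.880 = 0.866.

0.866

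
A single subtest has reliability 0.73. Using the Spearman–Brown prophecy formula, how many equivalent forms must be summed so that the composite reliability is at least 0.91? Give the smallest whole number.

4

k ≥ ρ*(1−ρ₁)/(ρ₁(1−ρ*)) = 0.91·0.27 / (0.73·0.09) = 3.740.
Smallest integer k = 4.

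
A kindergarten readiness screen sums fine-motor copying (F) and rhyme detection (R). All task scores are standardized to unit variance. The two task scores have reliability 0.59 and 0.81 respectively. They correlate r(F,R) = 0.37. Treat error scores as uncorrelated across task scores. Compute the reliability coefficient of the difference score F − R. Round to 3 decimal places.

0.524

Var(F−R) = 1 + 1 − 2·0.37 = 2 − 0.74 = 1.26.
Because errors are independent across components, Cov(Tᵢ,Tⱼ) = Cov(Xᵢ,Xⱼ); the off-diagonal part of the true-score variance is the same as above.
True-score variance = [0.59 + 0.81] − 0.74 = 1.4 − 0.74 = 0.66.
Reliability = 0.66 / 1.26 = 0.524.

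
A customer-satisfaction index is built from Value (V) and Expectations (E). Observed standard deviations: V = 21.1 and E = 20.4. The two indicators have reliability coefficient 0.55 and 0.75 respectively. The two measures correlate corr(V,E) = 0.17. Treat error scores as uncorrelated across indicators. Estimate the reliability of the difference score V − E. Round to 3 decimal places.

Var(V−E) = 21.1² + 20.4² − 2·21.1·20.4·0.17 = 861.37 − 146.35 = 715.02.
Under uncorrelated errors the observed covariances equal the true-score covariances, so only the own-variance terms attenuate.
True-score variance = [21.1²·0.55 + 20.4²·0.75] − 146.35 = 556.986 − 146.35 = 410.636.
Reliability = 410.636 / 715.02 = 0.574.

0.574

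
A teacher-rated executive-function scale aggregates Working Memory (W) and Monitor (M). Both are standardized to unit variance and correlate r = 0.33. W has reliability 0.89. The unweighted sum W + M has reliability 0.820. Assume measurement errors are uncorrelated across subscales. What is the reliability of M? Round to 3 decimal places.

0.631

Var(W+M) = 2 + 2·0.33 = 2.660.
True-score variance = ρ_W + ρ_M + 2·0.33, so 0.820 = (0.89 + ρ_M + 0.66) / 2.660.
ρ_M = 0.820·2.660 − 0.89 − 0.66 = 0.631.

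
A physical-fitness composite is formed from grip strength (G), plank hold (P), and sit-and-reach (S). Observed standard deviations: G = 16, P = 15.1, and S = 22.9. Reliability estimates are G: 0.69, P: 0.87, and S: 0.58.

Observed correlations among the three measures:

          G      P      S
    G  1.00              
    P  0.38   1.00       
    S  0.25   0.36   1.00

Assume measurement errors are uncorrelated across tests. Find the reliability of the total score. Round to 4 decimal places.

Var(G+P+S) = 16² + 15.1² + 22.9² + 2·[16·15.1·0.38 + 16·22.9·0.25 + 15.1·22.9·0.36] = 1008.42 + 615.785 = 1624.2.
With uncorrelated errors the cross-covariances are all true-score covariance, so they carry over unchanged; only the diagonal terms shrink to ρᵢσᵢ².
True-score variance = [16²·0.69 + 15.1²·0.87 + 22.9²·0.58] + 615.785 = 679.166 + 615.785 = 1294.95.
Reliability = 1294.95 / 1624.2 = 0.7973.

0.7973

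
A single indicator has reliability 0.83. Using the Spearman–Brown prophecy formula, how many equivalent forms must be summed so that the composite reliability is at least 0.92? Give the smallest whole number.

k ≥ ρ*(1−ρ₁)/(ρ₁(1−ρ*)) = 0.92·0.17 / (0.83·0.08) = 2.355.
Smallest integer k = 3.

3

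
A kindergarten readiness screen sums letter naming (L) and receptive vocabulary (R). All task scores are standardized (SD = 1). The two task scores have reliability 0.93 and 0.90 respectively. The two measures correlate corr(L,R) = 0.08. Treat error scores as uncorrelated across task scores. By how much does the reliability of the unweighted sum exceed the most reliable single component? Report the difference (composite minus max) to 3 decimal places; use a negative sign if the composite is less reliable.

-0.009

Var(sum) = 2 + 0.16 = 2.16; true-score variance = 1.83 + 0.16 = 1.99; composite reliability = 0.9213.
Max component reliability = 0.9300.
Difference = 0.9213 − 0.9300 = -0.009.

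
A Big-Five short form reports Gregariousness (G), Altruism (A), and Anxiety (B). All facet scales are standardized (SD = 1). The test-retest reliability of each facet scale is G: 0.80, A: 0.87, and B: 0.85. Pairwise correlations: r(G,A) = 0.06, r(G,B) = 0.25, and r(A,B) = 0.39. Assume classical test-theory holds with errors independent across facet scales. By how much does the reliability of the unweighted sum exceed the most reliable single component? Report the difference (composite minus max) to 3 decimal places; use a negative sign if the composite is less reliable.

0.021

Var(sum) = 3 + 1.4 = 4.4; true-score variance = 2.52 + 1.4 = 3.92; composite reliability = 0.8909.
Max component reliability = 0.8700.
Difference = 0.8909 − 0.8700 = 0.021.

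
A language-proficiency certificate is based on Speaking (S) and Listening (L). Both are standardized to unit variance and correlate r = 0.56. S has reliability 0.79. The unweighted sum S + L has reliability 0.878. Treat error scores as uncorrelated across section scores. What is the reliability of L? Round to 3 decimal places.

Var(S+L) = 2 + 2·0.56 = 3.120.
True-score variance = ρ_S + ρ_L + 2·0.56, so 0.878 = (0.79 + ρ_L + 1.12) / 3.120.
ρ_L = 0.878·3.120 − 0.79 − 1.12 = 0.829.

0.829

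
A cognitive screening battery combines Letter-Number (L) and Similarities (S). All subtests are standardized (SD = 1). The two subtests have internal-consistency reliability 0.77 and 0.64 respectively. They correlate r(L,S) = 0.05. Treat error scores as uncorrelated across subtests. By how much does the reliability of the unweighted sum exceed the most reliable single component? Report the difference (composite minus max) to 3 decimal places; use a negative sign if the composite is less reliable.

Var(sum) = 2 + 0.1 = 2.1; true-score variance = 1.41 + 0.1 = 1.51; composite reliability = 0.7190.
Max component reliability = 0.7700.
Difference = 0.7190 − 0.7700 = -0.051.

-0.051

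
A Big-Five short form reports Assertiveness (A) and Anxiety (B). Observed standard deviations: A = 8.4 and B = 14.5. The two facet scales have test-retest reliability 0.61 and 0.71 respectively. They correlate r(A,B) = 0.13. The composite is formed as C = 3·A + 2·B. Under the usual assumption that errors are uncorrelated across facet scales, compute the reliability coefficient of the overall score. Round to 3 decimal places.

0.705

Var(C) = 3²·8.4² + 2²·14.5² + 2·[6·8.4·14.5·0.13] = 1476.04 + 190.008 = 1666.05.
Because errors are independent across components, Cov(Tᵢ,Tⱼ) = Cov(Xᵢ,Xⱼ); the off-diagonal part of the true-score variance is the same as above.
True-score variance = [3²·8.4²·0.61 + 2²·14.5²·0.71] + 190.008 = 984.484 + 190.008 = 1174.49.
Reliability = 1174.49 / 1666.05 = 0.705.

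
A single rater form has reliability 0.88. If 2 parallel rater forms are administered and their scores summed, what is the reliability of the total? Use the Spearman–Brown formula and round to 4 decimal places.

0.9362

ρ_k = kρ / (1 + (k−1)ρ) = 2·0.88 / (1 + 1·0.88) = 1.760 / 1.880 = 0.9362.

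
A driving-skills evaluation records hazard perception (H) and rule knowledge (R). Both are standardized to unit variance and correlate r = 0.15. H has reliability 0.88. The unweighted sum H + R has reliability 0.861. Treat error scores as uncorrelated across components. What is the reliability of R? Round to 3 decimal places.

Var(H+R) = 2 + 2·0.15 = 2.300.
True-score variance = ρ_H + ρ_R + 2·0.15, so 0.861 = (0.88 + ρ_R + 0.30) / 2.300.
ρ_R = 0.861·2.300 − 0.88 − 0.30 = 0.800.

0.800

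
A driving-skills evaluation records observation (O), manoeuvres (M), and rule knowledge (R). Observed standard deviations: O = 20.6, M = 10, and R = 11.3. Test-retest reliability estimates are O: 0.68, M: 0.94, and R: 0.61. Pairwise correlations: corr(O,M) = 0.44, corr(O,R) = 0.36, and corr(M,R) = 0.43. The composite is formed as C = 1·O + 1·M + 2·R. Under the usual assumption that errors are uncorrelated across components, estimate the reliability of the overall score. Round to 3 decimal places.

0.805

Var(C) = 20.6² + 10² + 2²·11.3² + 2·[20.6·10·0.44 + 2·20.6·11.3·0.36 + 2·10·11.3·0.43] = 1035.12 + 710.843 = 1745.96.
Under uncorrelated errors the observed covariances equal the true-score covariances, so only the own-variance terms attenuate.
True-score variance = [20.6²·0.68 + 10²·0.94 + 2²·11.3²·0.61] + 710.843 = 694.128 + 710.843 = 1404.97.
Reliability = 1404.97 / 1745.96 = 0.805.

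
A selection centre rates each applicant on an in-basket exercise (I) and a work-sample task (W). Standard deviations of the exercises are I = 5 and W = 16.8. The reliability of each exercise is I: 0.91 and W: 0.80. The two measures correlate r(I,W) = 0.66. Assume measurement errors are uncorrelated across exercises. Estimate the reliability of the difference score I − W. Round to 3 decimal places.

Var(I−W) = 5² + 16.8² − 2·5·16.8·0.66 = 307.24 − 110.88 = 196.36.
Under uncorrelated errors the observed covariances equal the true-score covariances, so only the own-variance terms attenuate.
True-score variance = [5²·0.91 + 16.8²·0.80] − 110.88 = 248.542 − 110.88 = 137.662.
Reliability = 137.662 / 196.36 = 0.701.

0.701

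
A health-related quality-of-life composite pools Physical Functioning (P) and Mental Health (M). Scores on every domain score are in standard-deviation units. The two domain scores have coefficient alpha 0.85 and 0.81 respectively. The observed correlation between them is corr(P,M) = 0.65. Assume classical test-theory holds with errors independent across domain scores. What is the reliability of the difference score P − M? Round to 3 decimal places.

Var(P−M) = 1 + 1 − 2·0.65 = 2 − 1.3 = 0.7.
Under uncorrelated errors the observed covariances equal the true-score covariances, so only the own-variance terms attenuate.
True-score variance = [0.85 + 0.81] − 1.3 = 1.66 − 1.3 = 0.36.
Reliability = 0.36 / 0.7 = 0.514.

0.514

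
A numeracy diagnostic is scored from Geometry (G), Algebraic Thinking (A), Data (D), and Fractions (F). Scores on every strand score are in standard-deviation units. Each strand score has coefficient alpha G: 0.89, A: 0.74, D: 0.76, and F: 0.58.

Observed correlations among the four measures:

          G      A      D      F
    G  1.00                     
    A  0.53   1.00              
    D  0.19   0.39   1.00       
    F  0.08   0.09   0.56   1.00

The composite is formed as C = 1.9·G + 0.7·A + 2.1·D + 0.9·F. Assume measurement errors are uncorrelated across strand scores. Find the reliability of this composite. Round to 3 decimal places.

0.879

Var(C) = 1.9² + 0.7² + 2.1² + 0.9² + 2·[1.33·0.53 + 3.99·0.19 + 1.71·0.08 + 1.47·0.39 + 0.63·0.09 + 1.89·0.56] = 9.32 + 6.5764 = 15.8964.
Under uncorrelated errors the observed covariances equal the true-score covariances, so only the own-variance terms attenuate.
True-score variance = [1.9²·0.89 + 0.7²·0.74 + 2.1²·0.76 + 0.9²·0.58] + 6.5764 = 7.3969 + 6.5764 = 13.9733.
Reliability = 13.9733 / 15.8964 = 0.879.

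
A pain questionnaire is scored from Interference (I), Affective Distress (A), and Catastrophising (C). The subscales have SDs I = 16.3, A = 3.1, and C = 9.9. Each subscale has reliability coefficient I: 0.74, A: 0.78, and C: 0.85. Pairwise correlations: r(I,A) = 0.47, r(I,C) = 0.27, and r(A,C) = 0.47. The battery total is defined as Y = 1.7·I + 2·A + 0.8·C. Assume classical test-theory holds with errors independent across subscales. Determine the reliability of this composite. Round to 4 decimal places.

0.8180

Var(Y) = 1.7²·16.3² + 2²·3.1² + 0.8²·9.9² + 2·[3.4·16.3·3.1·0.47 + 1.36·16.3·9.9·0.27 + 1.6·3.1·9.9·0.47] = 869.01 + 326.162 = 1195.17.
Under uncorrelated errors the observed covariances equal the true-score covariances, so only the own-variance terms attenuate.
True-score variance = [1.7²·16.3²·0.74 + 2²·3.1²·0.78 + 0.8²·9.9²·0.85] + 326.162 = 651.505 + 326.162 = 977.667.
Reliability = 977.667 / 1195.17 = 0.8180.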